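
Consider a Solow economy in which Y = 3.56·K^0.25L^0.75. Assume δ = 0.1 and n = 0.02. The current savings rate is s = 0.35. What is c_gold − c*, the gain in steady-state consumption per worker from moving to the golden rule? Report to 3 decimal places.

Break-even investment rate: n + δ = 0.02 + 0.1 = 0.12.
Current steady state (s = 0.35): k* = (0.35·3.56/0.12)^(1/0.75) ≈ 22.6525, y* = 3.56·22.6525^0.25 ≈ 7.7666, c* = (1−0.35)·7.7666 ≈ 5.0483.
At the golden rule the marginal product of capital equals n+δ: 0.25·3.56·k^(0.25−1) = 0.12. Solving, k_gold = (0.25·3.56/0.12)^(1/0.75) ≈ 14.4637.
y_gold = 3.56·14.4637^0.25 ≈ 6.9426, c_gold = y_gold − 0.12·k_gold ≈ 5.2069.
Gain: Δc = 5.2069 − 5.0483 ≈ 0.1587.

Δc ≈ 0.159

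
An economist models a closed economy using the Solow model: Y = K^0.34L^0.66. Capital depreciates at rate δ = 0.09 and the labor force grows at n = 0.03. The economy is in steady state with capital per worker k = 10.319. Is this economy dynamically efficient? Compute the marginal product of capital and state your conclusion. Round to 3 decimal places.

Capital per worker breaks even when investment replaces (n + δ)·k; here n + δ = 0.12.
MPK = 0.34·k^(0.34−1) = 0.34·10.319^(-0.66) ≈ 0.0729.
MPK < 0.12, so the economy is dynamically inefficient (over-saving).

dynamically inefficient; MPK ≈ 0.073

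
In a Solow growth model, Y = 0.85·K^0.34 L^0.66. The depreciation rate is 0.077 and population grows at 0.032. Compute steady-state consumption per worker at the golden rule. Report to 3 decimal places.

Capital per worker breaks even when investment replaces (n + δ)·k; here n + δ = 0.109.
Maximizing c = f(k) − (n+δ)·k gives f'(k) = n+δ, i.e. 0.34·0.85·k^(0.34−1) = 0.109, so k_gold = (0.34·0.85/0.109)^(1/0.66) ≈ 4.3815.
y_gold = 0.85·4.3815^0.34 ≈ 1.4047.
c_gold = y_gold − (n+δ)·k_gold = 1.4047 − 0.109·4.3815 ≈ 0.9271.

c_gold ≈ 0.927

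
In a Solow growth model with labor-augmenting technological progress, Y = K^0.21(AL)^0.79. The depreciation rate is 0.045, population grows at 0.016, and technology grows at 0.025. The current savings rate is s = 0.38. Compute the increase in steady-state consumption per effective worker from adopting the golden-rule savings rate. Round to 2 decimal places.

Δc ≈ 0.08

Capital per effective worker breaks even when investment replaces (n + g + δ)·k; here n + g + δ = 0.086.
Current steady state (s = 0.38): k* = (0.38/0.086)^(1/0.79) ≈ 6.5587, y* = 6.5587^0.21 ≈ 1.4843, c* = (1−0.38)·1.4843 ≈ 0.9203.
Setting f'(k) = n+g+δ gives 0.21·k^(0.21−1) = 0.086, hence k_gold = (0.21/0.086)^(1/0.79) ≈ 3.0959.
y_gold = 3.0959^0.21 ≈ 1.2678, c_gold = y_gold − 0.086·k_gold ≈ 1.0016.
Gain: Δc = 1.0016 − 0.9203 ≈ 0.0813.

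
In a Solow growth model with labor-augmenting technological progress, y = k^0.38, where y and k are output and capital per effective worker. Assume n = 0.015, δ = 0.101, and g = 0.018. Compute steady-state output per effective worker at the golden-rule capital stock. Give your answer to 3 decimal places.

y_gold ≈ 1.894

Capital per effective worker breaks even when investment replaces (n + g + δ)·k; here n + g + δ = 0.134.
At the golden rule the marginal product of capital equals n+g+δ: 0.38·k^(0.38−1) = 0.134. Solving, k_gold = (0.38/0.134)^(1/0.62) ≈ 5.3719.
Output: y_gold = k_gold^0.38 = 5.3719^0.38 ≈ 1.8943.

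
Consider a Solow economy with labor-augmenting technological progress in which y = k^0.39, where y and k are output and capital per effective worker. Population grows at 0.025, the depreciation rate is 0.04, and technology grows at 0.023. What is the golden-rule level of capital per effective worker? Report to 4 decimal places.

k_gold ≈ 11.4808

Capital per effective worker breaks even when investment replaces (n + g + δ)·k; here n + g + δ = 0.088.
At the golden rule the marginal product of capital equals n+g+δ: 0.39·k^(0.39−1) = 0.088. Solving, k_gold = (0.39/0.088)^(1/0.61) ≈ 11.4808.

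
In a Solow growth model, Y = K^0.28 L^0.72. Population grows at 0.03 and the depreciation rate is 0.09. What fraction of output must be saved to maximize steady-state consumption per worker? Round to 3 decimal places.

Break-even investment rate: n + δ = 0.03 + 0.09 = 0.12.
At the golden rule MPK = n+δ, and in any Cobb-Douglas steady state s = (n+δ)·k/y = MPK·k/y = capital's share 0.28.

s_gold = 0.280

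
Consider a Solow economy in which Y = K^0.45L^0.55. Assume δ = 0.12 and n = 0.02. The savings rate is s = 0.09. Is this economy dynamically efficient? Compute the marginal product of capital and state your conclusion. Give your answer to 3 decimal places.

dynamically efficient; MPK ≈ 0.700

The effective depreciation rate is n + δ = 0.02 + 0.12 = 0.14.
Steady-state k*: s·k^0.45 = 0.14·k gives k* = (0.09/0.14)^(1/0.55) ≈ 0.4478.
MPK = 0.45·0.4478^(-0.55) ≈ 0.7000.
MPK > n+δ = 0.14, so the economy is dynamically efficient (under-saving).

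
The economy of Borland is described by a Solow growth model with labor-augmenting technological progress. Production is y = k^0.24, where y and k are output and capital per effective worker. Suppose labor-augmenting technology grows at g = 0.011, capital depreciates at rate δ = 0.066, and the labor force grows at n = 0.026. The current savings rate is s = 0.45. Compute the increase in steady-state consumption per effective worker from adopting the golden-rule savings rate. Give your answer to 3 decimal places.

Δc ≈ 0.117

Capital per effective worker breaks even when investment replaces (n + g + δ)·k; here n + g + δ = 0.103.
Current steady state (s = 0.45): k* = (0.45/0.103)^(1/0.76) ≈ 6.9598, y* = 6.9598^0.24 ≈ 1.5930, c* = (1−0.45)·1.5930 ≈ 0.8762.
Setting f'(k) = n+g+δ gives 0.24·k^(0.24−1) = 0.103, hence k_gold = (0.24/0.103)^(1/0.76) ≈ 3.0436.
y_gold = 3.0436^0.24 ≈ 1.3062, c_gold = y_gold − 0.103·k_gold ≈ 0.9927.
Gain: Δc = 0.9927 − 0.8762 ≈ 0.1166.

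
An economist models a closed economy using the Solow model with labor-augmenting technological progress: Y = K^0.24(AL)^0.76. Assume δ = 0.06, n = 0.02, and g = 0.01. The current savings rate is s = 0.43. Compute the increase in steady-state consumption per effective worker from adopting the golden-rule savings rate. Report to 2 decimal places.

Break-even investment rate: n + g + δ = 0.02 + 0.01 + 0.06 = 0.09.
Current steady state (s = 0.43): k* = (0.43/0.09)^(1/0.76) ≈ 7.8292, y* = 7.8292^0.24 ≈ 1.6387, c* = (1−0.43)·1.6387 ≈ 0.9340.
Golden rule sets MPK = n+g+δ: 0.24·k^(0.24−1) = 0.09, so k_gold = (0.24/0.09)^(1/0.76) ≈ 3.6348.
y_gold = 3.6348^0.24 ≈ 1.3631, c_gold = y_gold − 0.09·k_gold ≈ 1.0359.
Gain: Δc = 1.0359 − 0.9340 ≈ 0.1019.

Δc ≈ 0.10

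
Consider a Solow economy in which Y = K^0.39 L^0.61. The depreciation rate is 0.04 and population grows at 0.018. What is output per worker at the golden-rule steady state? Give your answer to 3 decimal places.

The effective depreciation rate is n + δ = 0.018 + 0.04 = 0.058.
Golden rule sets MPK = n+δ: 0.39·k^(0.39−1) = 0.058, so k_gold = (0.39/0.058)^(1/0.61) ≈ 22.7395.
Output: y_gold = k_gold^0.39 = 22.7395^0.39 ≈ 3.3818.

y_gold ≈ 3.382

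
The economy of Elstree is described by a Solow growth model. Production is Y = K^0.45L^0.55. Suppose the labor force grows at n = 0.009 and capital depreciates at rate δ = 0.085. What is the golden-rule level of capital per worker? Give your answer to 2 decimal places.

k_gold ≈ 17.24

n + δ = 0.009 + 0.085 = 0.094.
Golden rule sets MPK = n+δ: 0.45·k^(0.45−1) = 0.094, so k_gold = (0.45/0.094)^(1/0.55) ≈ 17.2392.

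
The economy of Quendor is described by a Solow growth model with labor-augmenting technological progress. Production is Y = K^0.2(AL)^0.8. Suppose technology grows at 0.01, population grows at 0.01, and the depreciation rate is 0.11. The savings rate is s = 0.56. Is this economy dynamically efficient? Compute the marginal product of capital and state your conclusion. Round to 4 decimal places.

The effective depreciation rate is n + g + δ = 0.01 + 0.01 + 0.11 = 0.13.
Steady-state k*: s·k^0.2 = 0.13·k gives k* = (0.56/0.13)^(1/0.8) ≈ 6.2059.
MPK = 0.2·6.2059^(-0.8) ≈ 0.0464.
MPK < n+g+δ = 0.13, so the economy is dynamically inefficient (over-saving).

dynamically inefficient; MPK ≈ 0.0464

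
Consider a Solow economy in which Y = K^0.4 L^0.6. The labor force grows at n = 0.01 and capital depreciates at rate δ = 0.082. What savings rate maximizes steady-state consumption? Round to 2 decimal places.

Break-even investment rate: n + δ = 0.01 + 0.082 = 0.092.
At the golden rule MPK = n+δ, and in any Cobb-Douglas steady state s = (n+δ)·k/y = MPK·k/y = capital's share 0.4.

s_gold = 0.40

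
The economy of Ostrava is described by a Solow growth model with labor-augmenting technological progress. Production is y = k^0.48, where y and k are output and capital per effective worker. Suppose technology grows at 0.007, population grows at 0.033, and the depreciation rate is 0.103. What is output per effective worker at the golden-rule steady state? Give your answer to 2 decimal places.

Capital per effective worker breaks even when investment replaces (n + g + δ)·k; here n + g + δ = 0.143.
Setting f'(k) = n+g+δ gives 0.48·k^(0.48−1) = 0.143, hence k_gold = (0.48/0.143)^(1/0.52) ≈ 10.2649.
Output: y_gold = k_gold^0.48 = 10.2649^0.48 ≈ 3.0581.

y_gold ≈ 3.06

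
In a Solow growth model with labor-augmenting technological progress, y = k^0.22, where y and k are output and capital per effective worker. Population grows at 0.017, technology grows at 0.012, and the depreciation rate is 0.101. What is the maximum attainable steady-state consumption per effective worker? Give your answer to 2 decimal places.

c_gold ≈ 0.90

n + g + δ = 0.017 + 0.012 + 0.101 = 0.13.
At the golden rule the marginal product of capital equals n+g+δ: 0.22·k^(0.22−1) = 0.13. Solving, k_gold = (0.22/0.13)^(1/0.78) ≈ 1.9630.
y_gold = 1.9630^0.22 ≈ 1.1600.
c_gold = y_gold − (n+g+δ)·k_gold = 1.1600 − 0.13·1.9630 ≈ 0.9048.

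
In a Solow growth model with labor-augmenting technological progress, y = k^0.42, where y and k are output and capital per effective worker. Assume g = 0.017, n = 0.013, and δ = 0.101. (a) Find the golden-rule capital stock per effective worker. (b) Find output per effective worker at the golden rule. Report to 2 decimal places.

The effective depreciation rate is n + g + δ = 0.013 + 0.017 + 0.101 = 0.131.
Maximizing c = f(k) − (n+g+δ)·k gives f'(k) = n+g+δ, i.e. 0.42·k^(0.42−1) = 0.131, so k_gold = (0.42/0.131)^(1/0.58) ≈ 7.4538.
y_gold = 7.4538^0.42 ≈ 2.3249.

(a) k_gold ≈ 7.45; (b) y_gold ≈ 2.32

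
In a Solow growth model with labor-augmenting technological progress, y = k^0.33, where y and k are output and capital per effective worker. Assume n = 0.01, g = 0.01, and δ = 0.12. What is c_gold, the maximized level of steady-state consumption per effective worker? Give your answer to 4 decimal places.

Capital per effective worker breaks even when investment replaces (n + g + δ)·k; here n + g + δ = 0.14.
Setting f'(k) = n+g+δ gives 0.33·k^(0.33−1) = 0.14, hence k_gold = (0.33/0.14)^(1/0.67) ≈ 3.5958.
y_gold = 3.5958^0.33 ≈ 1.5255.
c_gold = y_gold − (n+g+δ)·k_gold = 1.5255 − 0.14·3.5958 ≈ 1.0221.

c_gold ≈ 1.0221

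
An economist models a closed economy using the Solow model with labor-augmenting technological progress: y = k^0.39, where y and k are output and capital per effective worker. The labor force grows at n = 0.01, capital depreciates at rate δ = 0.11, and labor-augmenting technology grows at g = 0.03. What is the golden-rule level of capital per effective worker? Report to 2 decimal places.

Break-even investment rate: n + g + δ = 0.01 + 0.03 + 0.11 = 0.15.
Golden rule sets MPK = n+g+δ: 0.39·k^(0.39−1) = 0.15, so k_gold = (0.39/0.15)^(1/0.61) ≈ 4.7894.

k_gold ≈ 4.79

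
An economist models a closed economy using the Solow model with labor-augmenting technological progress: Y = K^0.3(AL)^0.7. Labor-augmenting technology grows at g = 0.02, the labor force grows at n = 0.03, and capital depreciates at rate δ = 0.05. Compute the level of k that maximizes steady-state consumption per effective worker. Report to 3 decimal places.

k_gold ≈ 4.804

The effective depreciation rate is n + g + δ = 0.03 + 0.02 + 0.05 = 0.1.
At the golden rule the marginal product of capital equals n+g+δ: 0.3·k^(0.3−1) = 0.1. Solving, k_gold = (0.3/0.1)^(1/0.7) ≈ 4.8040.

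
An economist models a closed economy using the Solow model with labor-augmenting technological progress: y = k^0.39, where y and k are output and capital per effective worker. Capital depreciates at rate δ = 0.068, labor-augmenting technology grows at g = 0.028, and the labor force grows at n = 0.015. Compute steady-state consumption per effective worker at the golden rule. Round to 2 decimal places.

n + g + δ = 0.015 + 0.028 + 0.068 = 0.111.
Golden rule sets MPK = n+g+δ: 0.39·k^(0.39−1) = 0.111, so k_gold = (0.39/0.111)^(1/0.61) ≈ 7.8462.
y_gold = 7.8462^0.39 ≈ 2.2331.
c_gold = y_gold − (n+g+δ)·k_gold = 2.2331 − 0.111·7.8462 ≈ 1.3622.

c_gold ≈ 1.36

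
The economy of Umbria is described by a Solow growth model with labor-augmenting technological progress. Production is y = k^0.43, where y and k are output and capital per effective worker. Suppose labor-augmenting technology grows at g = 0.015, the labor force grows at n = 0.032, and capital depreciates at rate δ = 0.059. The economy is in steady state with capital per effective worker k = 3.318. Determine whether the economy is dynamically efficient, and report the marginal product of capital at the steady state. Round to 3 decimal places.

The effective depreciation rate is n + g + δ = 0.032 + 0.015 + 0.059 = 0.106.
MPK = 0.43·k^(0.43−1) = 0.43·3.318^(-0.57) ≈ 0.2171.
MPK > 0.106, so the economy is dynamically efficient (under-saving).

dynamically efficient; MPK ≈ 0.217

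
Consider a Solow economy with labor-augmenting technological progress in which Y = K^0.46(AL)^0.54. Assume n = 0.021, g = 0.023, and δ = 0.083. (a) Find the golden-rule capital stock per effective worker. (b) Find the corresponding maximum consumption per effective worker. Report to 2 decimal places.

(a) k_gold ≈ 10.84; (b) c_gold ≈ 1.62

Break-even investment rate: n + g + δ = 0.021 + 0.023 + 0.083 = 0.127.
Maximizing c = f(k) − (n+g+δ)·k gives f'(k) = n+g+δ, i.e. 0.46·k^(0.46−1) = 0.127, so k_gold = (0.46/0.127)^(1/0.54) ≈ 10.8418.
y_gold = 10.8418^0.46 ≈ 2.9933; c_gold = y_gold − 0.127·k_gold ≈ 1.6164.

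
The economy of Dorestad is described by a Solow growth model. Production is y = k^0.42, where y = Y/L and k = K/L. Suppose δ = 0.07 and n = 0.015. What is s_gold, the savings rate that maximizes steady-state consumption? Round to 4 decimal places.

Capital per worker breaks even when investment replaces (n + δ)·k; here n + δ = 0.085.
At the golden rule MPK = n+δ, and in any Cobb-Douglas steady state s = (n+δ)·k/y = MPK·k/y = capital's share 0.42.

s_gold = 0.4200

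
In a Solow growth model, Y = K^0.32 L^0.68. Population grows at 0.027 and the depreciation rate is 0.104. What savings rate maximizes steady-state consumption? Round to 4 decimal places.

The effective depreciation rate is n + δ = 0.027 + 0.104 = 0.131.
At the golden rule MPK = n+δ, and in any Cobb-Douglas steady state s = (n+δ)·k/y = MPK·k/y = capital's share 0.32.

s_gold = 0.3200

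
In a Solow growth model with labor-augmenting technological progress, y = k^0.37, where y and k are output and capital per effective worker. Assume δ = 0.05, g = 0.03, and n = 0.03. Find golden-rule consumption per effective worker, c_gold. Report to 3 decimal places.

c_gold ≈ 1.285

Break-even investment rate: n + g + δ = 0.03 + 0.03 + 0.05 = 0.11.
Setting f'(k) = n+g+δ gives 0.37·k^(0.37−1) = 0.11, hence k_gold = (0.37/0.11)^(1/0.63) ≈ 6.8581.
y_gold = 6.8581^0.37 ≈ 2.0389.
c_gold = y_gold − (n+g+δ)·k_gold = 2.0389 − 0.11·6.8581 ≈ 1.2845.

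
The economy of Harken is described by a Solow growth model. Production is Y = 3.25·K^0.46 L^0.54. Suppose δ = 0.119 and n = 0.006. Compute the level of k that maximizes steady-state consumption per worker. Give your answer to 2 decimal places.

k_gold ≈ 99.04

The effective depreciation rate is n + δ = 0.006 + 0.119 = 0.125.
Golden rule sets MPK = n+δ: 0.46·3.25·k^(0.46−1) = 0.125, so k_gold = (0.46·3.25/0.125)^(1/0.54) ≈ 99.0372.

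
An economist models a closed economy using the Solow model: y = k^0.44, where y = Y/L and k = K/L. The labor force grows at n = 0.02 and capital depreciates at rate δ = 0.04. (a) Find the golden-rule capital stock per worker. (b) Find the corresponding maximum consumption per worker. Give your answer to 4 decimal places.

n + δ = 0.02 + 0.04 = 0.06.
Maximizing c = f(k) − (n+δ)·k gives f'(k) = n+δ, i.e. 0.44·k^(0.44−1) = 0.06, so k_gold = (0.44/0.06)^(1/0.56) ≈ 35.0898.
y_gold = 35.0898^0.44 ≈ 4.7850; c_gold = y_gold − 0.06·k_gold ≈ 2.6796.

(a) k_gold ≈ 35.0898; (b) c_gold ≈ 2.6796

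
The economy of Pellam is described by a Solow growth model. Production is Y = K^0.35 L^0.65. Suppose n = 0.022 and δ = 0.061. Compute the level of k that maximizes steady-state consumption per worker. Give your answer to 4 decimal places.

Capital per worker breaks even when investment replaces (n + δ)·k; here n + δ = 0.083.
Golden rule sets MPK = n+δ: 0.35·k^(0.35−1) = 0.083, so k_gold = (0.35/0.083)^(1/0.65) ≈ 9.1521.

k_gold ≈ 9.1521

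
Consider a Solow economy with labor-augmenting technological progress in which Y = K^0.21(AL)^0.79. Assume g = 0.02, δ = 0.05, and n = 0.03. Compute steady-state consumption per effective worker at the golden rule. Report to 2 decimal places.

c_gold ≈ 0.96

Break-even investment rate: n + g + δ = 0.03 + 0.02 + 0.05 = 0.1.
At the golden rule the marginal product of capital equals n+g+δ: 0.21·k^(0.21−1) = 0.1. Solving, k_gold = (0.21/0.1)^(1/0.79) ≈ 2.5578.
y_gold = 2.5578^0.21 ≈ 1.2180.
c_gold = y_gold − (n+g+δ)·k_gold = 1.2180 − 0.1·2.5578 ≈ 0.9622.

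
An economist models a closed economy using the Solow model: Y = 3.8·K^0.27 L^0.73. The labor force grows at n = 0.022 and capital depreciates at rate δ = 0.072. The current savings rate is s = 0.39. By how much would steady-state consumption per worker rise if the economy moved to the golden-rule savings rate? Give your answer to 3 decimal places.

The effective depreciation rate is n + δ = 0.022 + 0.072 = 0.094.
Current steady state (s = 0.39): k* = (0.39·3.8/0.094)^(1/0.73) ≈ 43.7233, y* = 3.8·43.7233^0.27 ≈ 10.5384, c* = (1−0.39)·10.5384 ≈ 6.4284.
Golden rule sets MPK = n+δ: 0.27·3.8·k^(0.27−1) = 0.094, so k_gold = (0.27·3.8/0.094)^(1/0.73) ≈ 26.4207.
y_gold = 3.8·26.4207^0.27 ≈ 9.1983, c_gold = y_gold − 0.094·k_gold ≈ 6.7148.
Gain: Δc = 6.7148 − 6.4284 ≈ 0.2863.

Δc ≈ 0.286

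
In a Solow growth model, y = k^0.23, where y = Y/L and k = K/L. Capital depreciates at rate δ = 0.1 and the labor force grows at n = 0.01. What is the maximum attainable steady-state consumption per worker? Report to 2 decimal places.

Break-even investment rate: n + δ = 0.01 + 0.1 = 0.11.
Maximizing c = f(k) − (n+δ)·k gives f'(k) = n+δ, i.e. 0.23·k^(0.23−1) = 0.11, so k_gold = (0.23/0.11)^(1/0.77) ≈ 2.6063.
y_gold = 2.6063^0.23 ≈ 1.2465.
c_gold = y_gold − (n+δ)·k_gold = 1.2465 − 0.11·2.6063 ≈ 0.9598.

c_gold ≈ 0.96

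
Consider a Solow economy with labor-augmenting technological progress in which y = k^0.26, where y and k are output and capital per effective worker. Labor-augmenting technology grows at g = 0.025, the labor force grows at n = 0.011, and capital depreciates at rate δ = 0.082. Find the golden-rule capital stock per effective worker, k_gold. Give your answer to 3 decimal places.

k_gold ≈ 2.908

The effective depreciation rate is n + g + δ = 0.011 + 0.025 + 0.082 = 0.118.
Golden rule sets MPK = n+g+δ: 0.26·k^(0.26−1) = 0.118, so k_gold = (0.26/0.118)^(1/0.74) ≈ 2.9083.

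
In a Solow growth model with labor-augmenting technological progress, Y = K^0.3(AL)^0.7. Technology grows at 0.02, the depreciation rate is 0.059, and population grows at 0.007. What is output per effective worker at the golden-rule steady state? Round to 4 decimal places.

y_gold ≈ 1.7083

Capital per effective worker breaks even when investment replaces (n + g + δ)·k; here n + g + δ = 0.086.
At the golden rule the marginal product of capital equals n+g+δ: 0.3·k^(0.3−1) = 0.086. Solving, k_gold = (0.3/0.086)^(1/0.7) ≈ 5.9590.
Output: y_gold = k_gold^0.3 = 5.9590^0.3 ≈ 1.7083.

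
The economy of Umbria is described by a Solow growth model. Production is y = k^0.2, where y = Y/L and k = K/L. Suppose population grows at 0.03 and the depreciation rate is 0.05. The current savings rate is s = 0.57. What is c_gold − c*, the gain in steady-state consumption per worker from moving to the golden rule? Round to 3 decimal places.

The effective depreciation rate is n + δ = 0.03 + 0.05 = 0.08.
Current steady state (s = 0.57): k* = (0.57/0.08)^(1/0.8) ≈ 11.6408, y* = 11.6408^0.2 ≈ 1.6338, c* = (1−0.57)·1.6338 ≈ 0.7025.
Golden rule sets MPK = n+δ: 0.2·k^(0.2−1) = 0.08, so k_gold = (0.2/0.08)^(1/0.8) ≈ 3.1436.
y_gold = 3.1436^0.2 ≈ 1.2574, c_gold = y_gold − 0.08·k_gold ≈ 1.0059.
Gain: Δc = 1.0059 − 0.7025 ≈ 0.3034.

Δc ≈ 0.303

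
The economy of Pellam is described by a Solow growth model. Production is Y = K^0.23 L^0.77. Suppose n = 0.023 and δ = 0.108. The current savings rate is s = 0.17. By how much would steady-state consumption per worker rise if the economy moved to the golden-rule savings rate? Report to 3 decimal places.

Δc ≈ 0.014

The effective depreciation rate is n + δ = 0.023 + 0.108 = 0.131.
Current steady state (s = 0.17): k* = (0.17/0.131)^(1/0.77) ≈ 1.4028, y* = 1.4028^0.23 ≈ 1.0810, c* = (1−0.17)·1.0810 ≈ 0.8972.
At the golden rule the marginal product of capital equals n+δ: 0.23·k^(0.23−1) = 0.131. Solving, k_gold = (0.23/0.131)^(1/0.77) ≈ 2.0772.
y_gold = 2.0772^0.23 ≈ 1.1831, c_gold = y_gold − 0.131·k_gold ≈ 0.9110.
Gain: Δc = 0.9110 − 0.8972 ≈ 0.0138.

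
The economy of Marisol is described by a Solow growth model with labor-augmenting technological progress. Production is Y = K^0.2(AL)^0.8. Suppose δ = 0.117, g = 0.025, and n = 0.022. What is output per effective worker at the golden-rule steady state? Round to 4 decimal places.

y_gold ≈ 1.0509

Break-even investment rate: n + g + δ = 0.022 + 0.025 + 0.117 = 0.164.
Setting f'(k) = n+g+δ gives 0.2·k^(0.2−1) = 0.164, hence k_gold = (0.2/0.164)^(1/0.8) ≈ 1.2815.
Output: y_gold = k_gold^0.2 = 1.2815^0.2 ≈ 1.0509.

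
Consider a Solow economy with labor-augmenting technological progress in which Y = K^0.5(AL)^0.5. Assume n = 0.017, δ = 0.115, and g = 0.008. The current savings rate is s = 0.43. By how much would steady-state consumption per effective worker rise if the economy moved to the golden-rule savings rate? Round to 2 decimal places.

Δc ≈ 0.03

The effective depreciation rate is n + g + δ = 0.017 + 0.008 + 0.115 = 0.14.
Current steady state (s = 0.43): k* = (0.43/0.14)^(1/0.5) ≈ 9.4337, y* = 9.4337^0.5 ≈ 3.0714, c* = (1−0.43)·3.0714 ≈ 1.7507.
At the golden rule the marginal product of capital equals n+g+δ: 0.5·k^(0.5−1) = 0.14. Solving, k_gold = (0.5/0.14)^(1/0.5) ≈ 12.7551.
y_gold = 12.7551^0.5 ≈ 3.5714, c_gold = y_gold − 0.14·k_gold ≈ 1.7857.
Gain: Δc = 1.7857 − 1.7507 ≈ 0.0350.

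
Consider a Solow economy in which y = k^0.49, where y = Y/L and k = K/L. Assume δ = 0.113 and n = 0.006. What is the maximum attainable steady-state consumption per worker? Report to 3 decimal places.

Capital per worker breaks even when investment replaces (n + δ)·k; here n + δ = 0.119.
At the golden rule the marginal product of capital equals n+δ: 0.49·k^(0.49−1) = 0.119. Solving, k_gold = (0.49/0.119)^(1/0.51) ≈ 16.0396.
y_gold = 16.0396^0.49 ≈ 3.8953.
c_gold = y_gold − (n+δ)·k_gold = 3.8953 − 0.119·16.0396 ≈ 1.9866.

c_gold ≈ 1.987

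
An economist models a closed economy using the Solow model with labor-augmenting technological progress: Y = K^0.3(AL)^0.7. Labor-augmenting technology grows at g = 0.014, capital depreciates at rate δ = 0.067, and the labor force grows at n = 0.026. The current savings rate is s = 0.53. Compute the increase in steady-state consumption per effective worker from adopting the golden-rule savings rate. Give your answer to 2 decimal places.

Break-even investment rate: n + g + δ = 0.026 + 0.014 + 0.067 = 0.107.
Current steady state (s = 0.53): k* = (0.53/0.107)^(1/0.7) ≈ 9.8334, y* = 9.8334^0.3 ≈ 1.9852, c* = (1−0.53)·1.9852 ≈ 0.9331.
Maximizing c = f(k) − (n+g+δ)·k gives f'(k) = n+g+δ, i.e. 0.3·k^(0.3−1) = 0.107, so k_gold = (0.3/0.107)^(1/0.7) ≈ 4.3614.
y_gold = 4.3614^0.3 ≈ 1.5556, c_gold = y_gold − 0.107·k_gold ≈ 1.0889.
Gain: Δc = 1.0889 − 0.9331 ≈ 0.1558.

Δc ≈ 0.16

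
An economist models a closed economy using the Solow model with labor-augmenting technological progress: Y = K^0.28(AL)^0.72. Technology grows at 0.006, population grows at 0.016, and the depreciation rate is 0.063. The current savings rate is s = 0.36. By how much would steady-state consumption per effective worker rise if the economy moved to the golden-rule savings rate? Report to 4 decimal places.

Capital per effective worker breaks even when investment replaces (n + g + δ)·k; here n + g + δ = 0.085.
Current steady state (s = 0.36): k* = (0.36/0.085)^(1/0.72) ≈ 7.4246, y* = 7.4246^0.28 ≈ 1.7530, c* = (1−0.36)·1.7530 ≈ 1.1219.
Setting f'(k) = n+g+δ gives 0.28·k^(0.28−1) = 0.085, hence k_gold = (0.28/0.085)^(1/0.72) ≈ 5.2370.
y_gold = 5.2370^0.28 ≈ 1.5898, c_gold = y_gold − 0.085·k_gold ≈ 1.1447.
Gain: Δc = 1.1447 − 1.1219 ≈ 0.0227.

Δc ≈ 0.0227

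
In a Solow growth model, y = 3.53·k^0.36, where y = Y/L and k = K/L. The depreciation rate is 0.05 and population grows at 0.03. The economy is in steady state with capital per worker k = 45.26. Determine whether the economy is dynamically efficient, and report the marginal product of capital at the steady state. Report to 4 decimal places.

dynamically efficient; MPK ≈ 0.1108

Capital per worker breaks even when investment replaces (n + δ)·k; here n + δ = 0.08.
MPK = 0.36·3.53·k^(0.36−1) = 0.36·3.53·45.26^(-0.64) ≈ 0.1108.
MPK > 0.08, so the economy is dynamically efficient (under-saving).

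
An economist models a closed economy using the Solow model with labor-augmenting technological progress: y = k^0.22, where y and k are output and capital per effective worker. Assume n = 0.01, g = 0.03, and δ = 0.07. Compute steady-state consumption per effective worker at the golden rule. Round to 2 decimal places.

c_gold ≈ 0.95

n + g + δ = 0.01 + 0.03 + 0.07 = 0.11.
Maximizing c = f(k) − (n+g+δ)·k gives f'(k) = n+g+δ, i.e. 0.22·k^(0.22−1) = 0.11, so k_gold = (0.22/0.11)^(1/0.78) ≈ 2.4318.
y_gold = 2.4318^0.22 ≈ 1.2159.
c_gold = y_gold − (n+g+δ)·k_gold = 1.2159 − 0.11·2.4318 ≈ 0.9484.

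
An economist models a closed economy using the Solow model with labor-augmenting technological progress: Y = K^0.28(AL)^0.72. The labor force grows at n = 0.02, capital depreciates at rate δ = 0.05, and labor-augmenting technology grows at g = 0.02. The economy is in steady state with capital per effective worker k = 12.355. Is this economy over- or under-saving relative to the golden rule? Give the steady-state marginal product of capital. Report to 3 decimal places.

over-saving; MPK ≈ 0.046

Break-even investment rate: n + g + δ = 0.02 + 0.02 + 0.05 = 0.09.
MPK = 0.28·k^(0.28−1) = 0.28·12.355^(-0.72) ≈ 0.0458.
MPK < 0.09, so the economy is dynamically inefficient (over-saving).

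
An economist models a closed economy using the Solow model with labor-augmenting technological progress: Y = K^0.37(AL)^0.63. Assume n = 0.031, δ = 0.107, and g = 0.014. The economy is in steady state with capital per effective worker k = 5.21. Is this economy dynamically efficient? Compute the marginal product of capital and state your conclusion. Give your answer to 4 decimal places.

dynamically inefficient; MPK ≈ 0.1308

Break-even investment rate: n + g + δ = 0.031 + 0.014 + 0.107 = 0.152.
MPK = 0.37·k^(0.37−1) = 0.37·5.21^(-0.63) ≈ 0.1308.
MPK < 0.152, so the economy is dynamically inefficient (over-saving).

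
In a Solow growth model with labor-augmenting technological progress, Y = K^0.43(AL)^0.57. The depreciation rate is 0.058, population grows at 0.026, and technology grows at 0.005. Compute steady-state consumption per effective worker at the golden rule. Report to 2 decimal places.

Break-even investment rate: n + g + δ = 0.026 + 0.005 + 0.058 = 0.089.
Setting f'(k) = n+g+δ gives 0.43·k^(0.43−1) = 0.089, hence k_gold = (0.43/0.089)^(1/0.57) ≈ 15.8540.
y_gold = 15.8540^0.43 ≈ 3.2814.
c_gold = y_gold − (n+g+δ)·k_gold = 3.2814 − 0.089·15.8540 ≈ 1.8704.

c_gold ≈ 1.87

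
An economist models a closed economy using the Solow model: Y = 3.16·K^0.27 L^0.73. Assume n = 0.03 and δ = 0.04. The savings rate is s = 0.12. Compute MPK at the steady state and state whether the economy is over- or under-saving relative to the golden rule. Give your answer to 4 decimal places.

Capital per worker breaks even when investment replaces (n + δ)·k; here n + δ = 0.07.
Steady-state k*: s·A·k^0.27 = 0.07·k gives k* = (0.12·3.16/0.07)^(1/0.73) ≈ 10.1196.
MPK = 0.27·3.16·10.1196^(-0.73) ≈ 0.1575.
MPK > n+δ = 0.07, so the economy is dynamically efficient (under-saving).

under-saving; MPK ≈ 0.1575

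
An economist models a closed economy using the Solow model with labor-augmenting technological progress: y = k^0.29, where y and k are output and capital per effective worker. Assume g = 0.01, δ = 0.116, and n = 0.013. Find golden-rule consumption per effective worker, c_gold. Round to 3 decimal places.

n + g + δ = 0.013 + 0.01 + 0.116 = 0.139.
Golden rule sets MPK = n+g+δ: 0.29·k^(0.29−1) = 0.139, so k_gold = (0.29/0.139)^(1/0.71) ≈ 2.8173.
y_gold = 2.8173^0.29 ≈ 1.3504.
c_gold = y_gold − (n+g+δ)·k_gold = 1.3504 − 0.139·2.8173 ≈ 0.9588.

c_gold ≈ 0.959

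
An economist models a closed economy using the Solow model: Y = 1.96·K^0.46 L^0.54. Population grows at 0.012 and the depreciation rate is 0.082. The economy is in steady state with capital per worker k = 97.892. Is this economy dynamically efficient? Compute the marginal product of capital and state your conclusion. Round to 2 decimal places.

dynamically inefficient; MPK ≈ 0.08

n + δ = 0.012 + 0.082 = 0.094.
MPK = 0.46·1.96·k^(0.46−1) = 0.46·1.96·97.892^(-0.54) ≈ 0.0759.
MPK < 0.094, so the economy is dynamically inefficient (over-saving).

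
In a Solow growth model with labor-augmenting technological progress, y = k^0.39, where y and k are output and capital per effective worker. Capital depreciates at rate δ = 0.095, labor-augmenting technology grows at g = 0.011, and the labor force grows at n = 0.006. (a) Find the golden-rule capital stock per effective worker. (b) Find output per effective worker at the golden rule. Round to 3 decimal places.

Break-even investment rate: n + g + δ = 0.006 + 0.011 + 0.095 = 0.112.
At the golden rule the marginal product of capital equals n+g+δ: 0.39·k^(0.39−1) = 0.112. Solving, k_gold = (0.39/0.112)^(1/0.61) ≈ 7.7317.
y_gold = 7.7317^0.39 ≈ 2.2204.

(a) k_gold ≈ 7.732; (b) y_gold ≈ 2.220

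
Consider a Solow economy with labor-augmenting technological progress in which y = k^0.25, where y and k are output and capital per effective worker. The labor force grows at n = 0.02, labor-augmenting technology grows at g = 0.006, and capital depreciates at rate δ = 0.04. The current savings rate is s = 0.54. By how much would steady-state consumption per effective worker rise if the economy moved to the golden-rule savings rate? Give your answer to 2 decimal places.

The effective depreciation rate is n + g + δ = 0.02 + 0.006 + 0.04 = 0.066.
Current steady state (s = 0.54): k* = (0.54/0.066)^(1/0.75) ≈ 16.4867, y* = 16.4867^0.25 ≈ 2.0150, c* = (1−0.54)·2.0150 ≈ 0.9269.
Maximizing c = f(k) − (n+g+δ)·k gives f'(k) = n+g+δ, i.e. 0.25·k^(0.25−1) = 0.066, so k_gold = (0.25/0.066)^(1/0.75) ≈ 5.9047.
y_gold = 5.9047^0.25 ≈ 1.5588, c_gold = y_gold − 0.066·k_gold ≈ 1.1691.
Gain: Δc = 1.1691 − 0.9269 ≈ 0.2422.

Δc ≈ 0.24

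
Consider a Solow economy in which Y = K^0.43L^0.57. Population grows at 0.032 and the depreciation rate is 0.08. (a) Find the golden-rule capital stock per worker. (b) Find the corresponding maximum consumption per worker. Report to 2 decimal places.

(a) k_gold ≈ 10.59; (b) c_gold ≈ 1.57

n + δ = 0.032 + 0.08 = 0.112.
Maximizing c = f(k) − (n+δ)·k gives f'(k) = n+δ, i.e. 0.43·k^(0.43−1) = 0.112, so k_gold = (0.43/0.112)^(1/0.57) ≈ 10.5926.
y_gold = 10.5926^0.43 ≈ 2.7590; c_gold = y_gold − 0.112·k_gold ≈ 1.5726.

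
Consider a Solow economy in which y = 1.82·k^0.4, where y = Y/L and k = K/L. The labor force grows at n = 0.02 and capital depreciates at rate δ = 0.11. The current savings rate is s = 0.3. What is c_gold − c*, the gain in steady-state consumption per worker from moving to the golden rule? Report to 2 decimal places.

Δc ≈ 0.13

Break-even investment rate: n + δ = 0.02 + 0.11 = 0.13.
Current steady state (s = 0.3): k* = (0.3·1.82/0.13)^(1/0.6) ≈ 10.9332, y* = 1.82·10.9332^0.4 ≈ 4.7377, c* = (1−0.3)·4.7377 ≈ 3.3164.
Maximizing c = f(k) − (n+δ)·k gives f'(k) = n+δ, i.e. 0.4·1.82·k^(0.4−1) = 0.13, so k_gold = (0.4·1.82/0.13)^(1/0.6) ≈ 17.6596.
y_gold = 1.82·17.6596^0.4 ≈ 5.7394, c_gold = y_gold − 0.13·k_gold ≈ 3.4436.
Gain: Δc = 3.4436 − 3.3164 ≈ 0.1272.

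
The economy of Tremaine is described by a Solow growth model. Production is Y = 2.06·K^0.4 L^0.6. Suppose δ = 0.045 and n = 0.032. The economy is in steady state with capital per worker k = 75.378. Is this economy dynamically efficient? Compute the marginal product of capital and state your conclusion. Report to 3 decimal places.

dynamically inefficient; MPK ≈ 0.062

n + δ = 0.032 + 0.045 = 0.077.
MPK = 0.4·2.06·k^(0.4−1) = 0.4·2.06·75.378^(-0.6) ≈ 0.0616.
MPK < 0.077, so the economy is dynamically inefficient (over-saving).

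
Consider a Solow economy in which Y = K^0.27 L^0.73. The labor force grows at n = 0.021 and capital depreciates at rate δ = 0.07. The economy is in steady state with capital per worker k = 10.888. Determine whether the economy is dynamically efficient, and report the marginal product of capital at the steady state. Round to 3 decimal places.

dynamically inefficient; MPK ≈ 0.047

n + δ = 0.021 + 0.07 = 0.091.
MPK = 0.27·k^(0.27−1) = 0.27·10.888^(-0.73) ≈ 0.0472.
MPK < 0.091, so the economy is dynamically inefficient (over-saving).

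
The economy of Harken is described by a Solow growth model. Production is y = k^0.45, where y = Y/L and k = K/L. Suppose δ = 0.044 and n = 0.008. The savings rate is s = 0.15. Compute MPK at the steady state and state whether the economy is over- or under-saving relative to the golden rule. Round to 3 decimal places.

Capital per worker breaks even when investment replaces (n + δ)·k; here n + δ = 0.052.
Steady-state k*: s·k^0.45 = 0.052·k gives k* = (0.15/0.052)^(1/0.55) ≈ 6.8631.
MPK = 0.45·6.8631^(-0.55) ≈ 0.1560.
MPK > n+δ = 0.052, so the economy is dynamically efficient (under-saving).

under-saving; MPK ≈ 0.156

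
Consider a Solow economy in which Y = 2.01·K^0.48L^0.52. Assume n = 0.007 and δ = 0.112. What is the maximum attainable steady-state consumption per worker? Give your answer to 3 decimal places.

c_gold ≈ 7.214

Capital per worker breaks even when investment replaces (n + δ)·k; here n + δ = 0.119.
Maximizing c = f(k) − (n+δ)·k gives f'(k) = n+δ, i.e. 0.48·2.01·k^(0.48−1) = 0.119, so k_gold = (0.48·2.01/0.119)^(1/0.52) ≈ 55.9585.
y_gold = 2.01·55.9585^0.48 ≈ 13.8730.
c_gold = y_gold − (n+δ)·k_gold = 13.8730 − 0.119·55.9585 ≈ 7.2140.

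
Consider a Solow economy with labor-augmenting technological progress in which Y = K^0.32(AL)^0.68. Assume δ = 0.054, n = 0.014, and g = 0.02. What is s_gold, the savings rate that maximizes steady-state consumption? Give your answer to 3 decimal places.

s_gold = 0.320

n + g + δ = 0.014 + 0.02 + 0.054 = 0.088.
At the golden rule MPK = n+g+δ, and in any Cobb-Douglas steady state s = (n+g+δ)·k/y = MPK·k/y = capital's share 0.32.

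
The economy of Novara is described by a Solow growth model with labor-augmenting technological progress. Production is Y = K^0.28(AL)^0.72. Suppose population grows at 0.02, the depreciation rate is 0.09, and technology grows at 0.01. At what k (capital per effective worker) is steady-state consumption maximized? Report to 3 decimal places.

The effective depreciation rate is n + g + δ = 0.02 + 0.01 + 0.09 = 0.12.
Maximizing c = f(k) − (n+g+δ)·k gives f'(k) = n+g+δ, i.e. 0.28·k^(0.28−1) = 0.12, so k_gold = (0.28/0.12)^(1/0.72) ≈ 3.2440.

k_gold ≈ 3.244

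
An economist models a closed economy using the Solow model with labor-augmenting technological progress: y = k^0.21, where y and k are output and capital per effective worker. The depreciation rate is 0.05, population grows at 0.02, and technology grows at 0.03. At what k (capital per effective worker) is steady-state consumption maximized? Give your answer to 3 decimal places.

Break-even investment rate: n + g + δ = 0.02 + 0.03 + 0.05 = 0.1.
Golden rule sets MPK = n+g+δ: 0.21·k^(0.21−1) = 0.1, so k_gold = (0.21/0.1)^(1/0.79) ≈ 2.5578.

k_gold ≈ 2.558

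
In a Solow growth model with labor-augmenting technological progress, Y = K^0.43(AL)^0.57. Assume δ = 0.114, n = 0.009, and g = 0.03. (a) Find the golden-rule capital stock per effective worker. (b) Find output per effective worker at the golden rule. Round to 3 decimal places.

Break-even investment rate: n + g + δ = 0.009 + 0.03 + 0.114 = 0.153.
Setting f'(k) = n+g+δ gives 0.43·k^(0.43−1) = 0.153, hence k_gold = (0.43/0.153)^(1/0.57) ≈ 6.1281.
y_gold = 6.1281^0.43 ≈ 2.1805.

(a) k_gold ≈ 6.128; (b) y_gold ≈ 2.180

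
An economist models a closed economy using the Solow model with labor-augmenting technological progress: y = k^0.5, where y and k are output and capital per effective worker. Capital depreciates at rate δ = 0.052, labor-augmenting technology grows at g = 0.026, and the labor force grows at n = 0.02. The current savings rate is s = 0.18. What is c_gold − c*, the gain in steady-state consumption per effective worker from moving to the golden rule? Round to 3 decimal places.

Δc ≈ 1.045

The effective depreciation rate is n + g + δ = 0.02 + 0.026 + 0.052 = 0.098.
Current steady state (s = 0.18): k* = (0.18/0.098)^(1/0.5) ≈ 3.3736, y* = 3.3736^0.5 ≈ 1.8367, c* = (1−0.18)·1.8367 ≈ 1.5061.
Setting f'(k) = n+g+δ gives 0.5·k^(0.5−1) = 0.098, hence k_gold = (0.5/0.098)^(1/0.5) ≈ 26.0308.
y_gold = 26.0308^0.5 ≈ 5.1020, c_gold = y_gold − 0.098·k_gold ≈ 2.5510.
Gain: Δc = 2.5510 − 1.5061 ≈ 1.0449.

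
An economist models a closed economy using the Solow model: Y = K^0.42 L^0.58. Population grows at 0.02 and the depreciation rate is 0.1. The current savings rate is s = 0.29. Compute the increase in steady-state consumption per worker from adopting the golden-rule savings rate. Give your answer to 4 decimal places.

Break-even investment rate: n + δ = 0.02 + 0.1 = 0.12.
Current steady state (s = 0.29): k* = (0.29/0.12)^(1/0.58) ≈ 4.5785, y* = 4.5785^0.42 ≈ 1.8945, c* = (1−0.29)·1.8945 ≈ 1.3451.
Maximizing c = f(k) − (n+δ)·k gives f'(k) = n+δ, i.e. 0.42·k^(0.42−1) = 0.12, so k_gold = (0.42/0.12)^(1/0.58) ≈ 8.6706.
y_gold = 8.6706^0.42 ≈ 2.4773, c_gold = y_gold − 0.12·k_gold ≈ 1.4368.
Gain: Δc = 1.4368 − 1.3451 ≈ 0.0917.

Δc ≈ 0.0917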